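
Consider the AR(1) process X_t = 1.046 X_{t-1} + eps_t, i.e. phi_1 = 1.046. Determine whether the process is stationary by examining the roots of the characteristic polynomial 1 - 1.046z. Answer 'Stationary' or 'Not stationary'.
\text{Not stationary}

The AR(p) characteristic polynomial is P(z) = 1 - 1.046z.
Stationarity requires all roots to lie outside the unit circle, i.e. |z| > 1 for every root.
This is linear in z: 1 + (-1.046) z = 0  =>  z = -1/(-1.046) = 0.956023,  |z| = 0.956023.
Moduli of all roots: 0.9560.
All moduli strictly greater than 1? No.
Verdict: Not stationary.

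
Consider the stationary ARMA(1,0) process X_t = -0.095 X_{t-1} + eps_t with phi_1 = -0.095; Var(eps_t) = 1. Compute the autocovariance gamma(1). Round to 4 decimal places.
\gamma(1) = -0.0959

Multiply the model equation by X_{t-k} and take expectations. With theta_0 = psi_0 = 1 and psi_j the MA(infinity) weights, this gives
  gamma(k) - sum_i phi_i gamma(k-i) = c_k,
  c_k = sigma^2 * sum_{j=k..q} theta_j psi_{j-k}   (c_k = 0 for k > q),
using gamma(-m) = gamma(m).
Pure AR (q = 0): c_0 = sigma^2 = 1, c_k = 0 for k >= 1.
Equations for k = 0 and k = 1 (AR order 1):
  gamma(0) = phi_1 gamma(1) + c_0
  gamma(1) = phi_1 gamma(0) + c_1
Substituting the second into the first: gamma(0) (1 - phi_1^2) = c_0 + phi_1 c_1, so
  gamma(0) = c_0 / (1 - phi_1^2) = 1 / (1 - (-0.095)^2) = 1 / 0.990975 = 1.009107.
  gamma(1) = phi_1 gamma(0) = (-0.095)(1.009107) = -0.095865.
Therefore gamma(1) = -0.0959 (to 4 decimal places).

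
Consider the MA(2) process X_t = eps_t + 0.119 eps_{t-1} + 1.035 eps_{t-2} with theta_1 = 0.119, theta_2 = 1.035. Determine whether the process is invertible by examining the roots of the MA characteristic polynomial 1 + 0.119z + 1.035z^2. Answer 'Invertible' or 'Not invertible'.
\text{Not invertible}

The MA(q) characteristic polynomial is P(z) = 1 + 0.119z + 1.035z^2.
Invertibility requires all roots to lie outside the unit circle, i.e. |z| > 1 for every root.
Set 1 + (0.119) z + (1.035) z^2 = 0, i.e. a z^2 + b z + c = 0 with a = 1.035, b = 0.119, c = 1.
Discriminant D = b^2 - 4ac = (0.119)^2 - 4*(1.035)*1 = 0.014161 - (4.14) = -4.125839.
D < 0, so the roots are the complex-conjugate pair z = (-b +/- i sqrt(-D)) / (2a) = -0.0575 +/- 0.9813i.
For a conjugate pair |z|^2 = z * conj(z) = (product of roots) = c/a = 1/(1.035) = 0.966184, so |z| = sqrt(0.966184) = 0.9829 for both roots.
Moduli of all roots: 0.9829, 0.9829.
All moduli strictly greater than 1? No.
Verdict: Not invertible.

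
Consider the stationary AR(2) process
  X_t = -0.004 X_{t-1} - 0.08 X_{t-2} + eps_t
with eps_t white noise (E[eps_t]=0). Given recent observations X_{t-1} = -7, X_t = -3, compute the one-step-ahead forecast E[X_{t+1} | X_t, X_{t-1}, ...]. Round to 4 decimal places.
E[X_{t+1} \mid \mathcal F_t] = 0.5720

For an AR(p) model X_t = c + sum_i phi_i X_{t-i} + eps_t, the
one-step-ahead conditional mean is
  E[X_{t+1} | X_t, ...] = c + sum_i phi_i X_{t+1-i}.
Substitute known values:
  E[X_{t+1} | ...] = (-0.004) * (-3) + (-0.08) * (-7)
                   = 0.5720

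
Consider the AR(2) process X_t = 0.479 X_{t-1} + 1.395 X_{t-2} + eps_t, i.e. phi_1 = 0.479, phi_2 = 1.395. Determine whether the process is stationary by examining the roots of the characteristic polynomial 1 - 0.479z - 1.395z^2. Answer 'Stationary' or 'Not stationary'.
\text{Not stationary}

The AR(p) characteristic polynomial is P(z) = 1 - 0.479z - 1.395z^2.
Stationarity requires all roots to lie outside the unit circle, i.e. |z| > 1 for every root.
Set 1 + (-0.479) z + (-1.395) z^2 = 0, i.e. a z^2 + b z + c = 0 with a = -1.395, b = -0.479, c = 1.
Discriminant D = b^2 - 4ac = (-0.479)^2 - 4*(-1.395)*1 = 0.229441 - (-5.58) = 5.809441.
D >= 0, so the roots are real: z = (-b +/- sqrt(D)) / (2a) = (0.479 +/- 2.410278) / (-2.79).
  z_1 = (0.479 + 2.410278) / (-2.79) = -1.0356,   |z_1| = 1.0356.
  z_2 = (0.479 - 2.410278) / (-2.79) = 0.6922,   |z_2| = 0.6922.
Moduli of all roots: 1.0356, 0.6922.
All moduli strictly greater than 1? No.
Verdict: Not stationary.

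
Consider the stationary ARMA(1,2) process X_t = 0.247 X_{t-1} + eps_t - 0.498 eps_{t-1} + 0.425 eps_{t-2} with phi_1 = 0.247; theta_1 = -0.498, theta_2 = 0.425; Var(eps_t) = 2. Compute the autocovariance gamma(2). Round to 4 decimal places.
\gamma(2) = 0.6981

Multiply the model equation by X_{t-k} and take expectations. With theta_0 = psi_0 = 1 and psi_j the MA(infinity) weights, this gives
  gamma(k) - sum_i phi_i gamma(k-i) = c_k,
  c_k = sigma^2 * sum_{j=k..q} theta_j psi_{j-k}   (c_k = 0 for k > q),
using gamma(-m) = gamma(m).
psi-weights needed (psi_j = theta_j + sum_i phi_i psi_{j-i}):
  psi_1 = theta_1 + phi_1 = -0.498 + (0.247) = -0.251
  psi_2 = theta_2 + phi_1 psi_1 = 0.425 + (0.247)(-0.251) = 0.363003
Right-hand sides:
  c_0 = sigma^2 (1 + theta_1 psi_1 + theta_2 psi_2) = 2 * (1 + (-0.498)(-0.251) + (0.425)(0.363003)) = 2 * 1.279274 = 2.558549
  c_1 = sigma^2 (theta_1 + theta_2 psi_1) = 2 * (-0.498 + (0.425)(-0.251)) = -1.20935
  c_2 = sigma^2 theta_2 = 2 * (0.425) = 0.85
Equations for k = 0 and k = 1 (AR order 1):
  gamma(0) = phi_1 gamma(1) + c_0
  gamma(1) = phi_1 gamma(0) + c_1
Substituting the second into the first: gamma(0) (1 - phi_1^2) = c_0 + phi_1 c_1, so
  gamma(0) = (c_0 + phi_1 c_1) / (1 - phi_1^2) = (2.558549 + (0.247)(-1.20935)) / (1 - (0.247)^2) = 2.259839 / 0.938991 = 2.406667.
  gamma(1) = phi_1 gamma(0) + c_1 = (0.247)(2.406667) + (-1.20935) = -0.614903.
For k = 2: gamma(2) = phi_1 gamma(1) + c_2
  = (0.247)(-0.614903) + (0.85) = 0.698119.
Therefore gamma(2) = 0.6981 (to 4 decimal places).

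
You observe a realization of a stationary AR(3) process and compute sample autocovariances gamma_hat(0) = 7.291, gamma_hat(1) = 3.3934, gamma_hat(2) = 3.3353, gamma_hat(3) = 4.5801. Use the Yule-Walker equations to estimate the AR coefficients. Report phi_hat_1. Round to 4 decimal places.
\hat\phi_{1} = 0.1760

The Yule-Walker equations for an AR(p) process read, in matrix form,
  Gamma_p phi = r_p,   with   (Gamma_p)_{ij} = gamma(|i - j|),
                       (r_p)_i = gamma(i),   i,j = 1..p.
Substitute the sample gammas (Toeplitz matrix and right-hand side of size 3):
  Gamma_p = [[7.291, 3.3934, 3.3353], [3.3934, 7.291, 3.3934], [3.3353, 3.3934, 7.291]]
  r_p     = [3.3934, 3.3353, 4.5801]
Written out (R1..R3):
  (R1) 7.291 phi_1 + 3.3934 phi_2 + 3.3353 phi_3 = 3.3934
  (R2) 3.3934 phi_1 + 7.291 phi_2 + 3.3934 phi_3 = 3.3353
  (R3) 3.3353 phi_1 + 3.3934 phi_2 + 7.291 phi_3 = 4.5801
Gaussian elimination:
  R2 <- R2 - (3.3934/7.291) R1 = R2 - (0.465423) R1:  5.711633 phi_2 + 1.841074 phi_3 = 1.755933
  R3 <- R3 - (3.3353/7.291) R1 = R3 - (0.457454) R1:  1.841074 phi_2 + 5.765252 phi_3 = 3.027774
  R3 <- R3 - (1.841074/5.711633) R2 = R3 - (0.322338) R2:  5.171805 phi_3 = 2.461771
Back-substitution:
  phi_hat_3 = 2.461771 / 5.171805 = 0.475998
  phi_hat_2 = (1.755933 - (1.841074)(0.475998)) / 5.711633 = 0.153999
  phi_hat_1 = (3.3934 - (3.3934)(0.153999) - (3.3353)(0.475998)) / 7.291 = 0.176001
So phi_hat = [0.1760, 0.1540, 0.4760].
Therefore phi_hat_1 = 0.1760.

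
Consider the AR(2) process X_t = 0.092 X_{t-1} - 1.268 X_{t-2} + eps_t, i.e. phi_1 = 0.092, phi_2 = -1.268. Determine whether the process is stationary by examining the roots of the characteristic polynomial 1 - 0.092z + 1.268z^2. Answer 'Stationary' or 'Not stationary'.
\text{Not stationary}

The AR(p) characteristic polynomial is P(z) = 1 - 0.092z + 1.268z^2.
Stationarity requires all roots to lie outside the unit circle, i.e. |z| > 1 for every root.
Set 1 + (-0.092) z + (1.268) z^2 = 0, i.e. a z^2 + b z + c = 0 with a = 1.268, b = -0.092, c = 1.
Discriminant D = b^2 - 4ac = (-0.092)^2 - 4*(1.268)*1 = 0.008464 - (5.072) = -5.063536.
D < 0, so the roots are the complex-conjugate pair z = (-b +/- i sqrt(-D)) / (2a) = 0.0363 +/- 0.8873i.
For a conjugate pair |z|^2 = z * conj(z) = (product of roots) = c/a = 1/(1.268) = 0.788644, so |z| = sqrt(0.788644) = 0.8881 for both roots.
Moduli of all roots: 0.8881, 0.8881.
All moduli strictly greater than 1? No.
Verdict: Not stationary.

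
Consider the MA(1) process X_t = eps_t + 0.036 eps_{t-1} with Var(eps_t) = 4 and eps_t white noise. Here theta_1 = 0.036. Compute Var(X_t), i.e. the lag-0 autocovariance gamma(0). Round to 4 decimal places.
\gamma(0) = 4.0052

For an MA(q) process X_t = eps_t + sum_i theta_i eps_{t-i} with
Var(eps_t) = sigma^2, the variance is
  gamma(0) = sigma^2 * (1 + sum_i theta_i^2).
  sum_i theta_i^2 = (0.036)^2 = 0.001296.
  gamma(0) = 4 * (1 + 0.001296) = 4 * 1.001296 = 4.005184, which rounds to 4.0052.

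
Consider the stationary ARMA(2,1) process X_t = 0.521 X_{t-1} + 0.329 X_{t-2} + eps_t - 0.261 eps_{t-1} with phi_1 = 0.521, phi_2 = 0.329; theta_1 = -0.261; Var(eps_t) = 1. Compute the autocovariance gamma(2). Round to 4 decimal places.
\gamma(2) = 1.1702

Multiply the model equation by X_{t-k} and take expectations. With theta_0 = psi_0 = 1 and psi_j the MA(infinity) weights, this gives
  gamma(k) - sum_i phi_i gamma(k-i) = c_k,
  c_k = sigma^2 * sum_{j=k..q} theta_j psi_{j-k}   (c_k = 0 for k > q),
using gamma(-m) = gamma(m).
psi-weights needed (psi_j = theta_j + sum_i phi_i psi_{j-i}):
  psi_1 = theta_1 + phi_1 = -0.261 + (0.521) = 0.26
Right-hand sides:
  c_0 = sigma^2 (1 + theta_1 psi_1) = 1 * (1 + (-0.261)(0.26)) = 1 * 0.93214 = 0.93214
  c_1 = sigma^2 theta_1 = 1 * (-0.261) = -0.261
  c_2 = 0
Equations for k = 0, 1, 2 (AR order 2, c_2 = 0):
  (E0) gamma(0) = phi_1 gamma(1) + phi_2 gamma(2) + c_0
  (E1) gamma(1) = phi_1 gamma(0) + phi_2 gamma(1) + c_1
  (E2) gamma(2) = phi_1 gamma(1) + phi_2 gamma(0)
From (E1): gamma(1) = A gamma(0) + B with
  A = phi_1 / (1 - phi_2) = 0.521 / 0.671 = 0.776453,   B = c_1 / (1 - phi_2) = -0.261 / 0.671 = -0.388972.
Insert (E2) into (E0): gamma(0) (1 - phi_2^2) = phi_1 (1 + phi_2) gamma(1) + c_0.
  phi_1 (1 + phi_2) = (0.521)(1.329) = 0.692409,   1 - phi_2^2 = 0.891759.
Replace gamma(1) by A gamma(0) + B and collect gamma(0):
  gamma(0) [0.891759 - (0.692409)(0.776453)] = (0.692409)(-0.388972) + 0.93214
  gamma(0) * 0.354136 = 0.662813
  gamma(0) = 0.662813 / 0.354136 = 1.871633.
  gamma(1) = A gamma(0) + B = (0.776453)(1.871633) + (-0.388972) = 1.064264.
  gamma(2) = phi_1 gamma(1) + phi_2 gamma(0) = (0.521)(1.064264) + (0.329)(1.871633) = 1.170249.
Therefore gamma(2) = 1.1702 (to 4 decimal places).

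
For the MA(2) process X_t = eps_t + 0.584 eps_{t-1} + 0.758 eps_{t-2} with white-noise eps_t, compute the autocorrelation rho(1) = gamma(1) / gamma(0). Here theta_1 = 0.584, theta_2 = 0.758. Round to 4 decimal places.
\rho(1) = 0.5359

For an MA(q) process with theta_0 = 1, the autocovariance is
  gamma(k) = sigma^2 * sum_{i=0..q-k} theta_i * theta_{i+k},
and rho(k) = gamma(k) / gamma(0). Sigma^2 cancels.
  numerator   = (1)*(0.584) + (0.584)*(0.758) = 1.026672.
  denominator = (1)^2 + (0.584)^2 + (0.758)^2 = 1.91562.
  rho(1) = 1.026672 / 1.91562 = 0.5359.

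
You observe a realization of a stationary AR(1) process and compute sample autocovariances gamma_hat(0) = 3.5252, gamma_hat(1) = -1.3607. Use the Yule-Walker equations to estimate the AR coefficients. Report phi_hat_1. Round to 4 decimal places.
\hat\phi_{1} = -0.3860

The Yule-Walker equations for an AR(p) process read, in matrix form,
  Gamma_p phi = r_p,   with   (Gamma_p)_{ij} = gamma(|i - j|),
                       (r_p)_i = gamma(i),   i,j = 1..p.
Substitute the sample gammas (Toeplitz matrix and right-hand side of size 1):
  Gamma_p = [[3.5252]]
  r_p     = [-1.3607]
With p = 1 this is the single equation gamma(0) phi_1 = gamma(1):
  phi_hat_1 = gamma(1) / gamma(0) = -1.3607 / 3.5252 = -0.3860.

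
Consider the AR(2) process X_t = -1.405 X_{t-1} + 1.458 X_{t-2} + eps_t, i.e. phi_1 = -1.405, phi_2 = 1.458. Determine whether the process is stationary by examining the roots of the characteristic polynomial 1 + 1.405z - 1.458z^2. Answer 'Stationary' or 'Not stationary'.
\text{Not stationary}

The AR(p) characteristic polynomial is P(z) = 1 + 1.405z - 1.458z^2.
Stationarity requires all roots to lie outside the unit circle, i.e. |z| > 1 for every root.
Set 1 + (1.405) z + (-1.458) z^2 = 0, i.e. a z^2 + b z + c = 0 with a = -1.458, b = 1.405, c = 1.
Discriminant D = b^2 - 4ac = (1.405)^2 - 4*(-1.458)*1 = 1.974025 - (-5.832) = 7.806025.
D >= 0, so the roots are real: z = (-b +/- sqrt(D)) / (2a) = (-1.405 +/- 2.793926) / (-2.916).
  z_1 = (-1.405 + 2.793926) / (-2.916) = -0.4763,   |z_1| = 0.4763.
  z_2 = (-1.405 - 2.793926) / (-2.916) = 1.44,   |z_2| = 1.44.
Moduli of all roots: 0.4763, 1.4400.
All moduli strictly greater than 1? No.
Verdict: Not stationary.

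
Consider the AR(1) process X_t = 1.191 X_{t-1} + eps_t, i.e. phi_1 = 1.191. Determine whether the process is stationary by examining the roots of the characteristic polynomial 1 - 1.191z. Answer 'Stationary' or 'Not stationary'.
\text{Not stationary}

The AR(p) characteristic polynomial is P(z) = 1 - 1.191z.
Stationarity requires all roots to lie outside the unit circle, i.e. |z| > 1 for every root.
This is linear in z: 1 + (-1.191) z = 0  =>  z = -1/(-1.191) = 0.839631,  |z| = 0.839631.
Moduli of all roots: 0.8396.
All moduli strictly greater than 1? No.
Verdict: Not stationary.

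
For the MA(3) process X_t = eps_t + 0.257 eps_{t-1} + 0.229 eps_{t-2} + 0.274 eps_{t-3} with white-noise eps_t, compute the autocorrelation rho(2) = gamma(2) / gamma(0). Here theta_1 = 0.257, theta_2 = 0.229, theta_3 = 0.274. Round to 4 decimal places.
\rho(2) = 0.2509

For an MA(q) process with theta_0 = 1, the autocovariance is
  gamma(k) = sigma^2 * sum_{i=0..q-k} theta_i * theta_{i+k},
and rho(k) = gamma(k) / gamma(0). Sigma^2 cancels.
  numerator   = (1)*(0.229) + (0.257)*(0.274) = 0.299418.
  denominator = (1)^2 + (0.257)^2 + (0.229)^2 + (0.274)^2 = 1.193566.
  rho(2) = 0.299418 / 1.193566 = 0.2509.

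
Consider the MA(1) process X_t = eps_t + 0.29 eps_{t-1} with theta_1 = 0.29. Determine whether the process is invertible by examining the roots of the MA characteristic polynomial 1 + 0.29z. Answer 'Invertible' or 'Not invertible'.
\text{Invertible}

The MA(q) characteristic polynomial is P(z) = 1 + 0.29z.
Invertibility requires all roots to lie outside the unit circle, i.e. |z| > 1 for every root.
This is linear in z: 1 + (0.29) z = 0  =>  z = -1/(0.29) = -3.448276,  |z| = 3.448276.
Moduli of all roots: 3.4483.
All moduli strictly greater than 1? Yes.
Verdict: Invertible.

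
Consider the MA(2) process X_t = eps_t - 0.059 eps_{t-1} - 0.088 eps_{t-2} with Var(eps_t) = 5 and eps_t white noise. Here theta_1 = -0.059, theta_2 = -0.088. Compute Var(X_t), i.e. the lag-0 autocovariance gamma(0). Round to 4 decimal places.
\gamma(0) = 5.0561

For an MA(q) process X_t = eps_t + sum_i theta_i eps_{t-i} with
Var(eps_t) = sigma^2, the variance is
  gamma(0) = sigma^2 * (1 + sum_i theta_i^2).
  sum_i theta_i^2 = (-0.059)^2 + (-0.088)^2 = 0.003481 + 0.007744 = 0.011225.
  gamma(0) = 5 * (1 + 0.011225) = 5 * 1.011225 = 5.056125, which rounds to 5.0561.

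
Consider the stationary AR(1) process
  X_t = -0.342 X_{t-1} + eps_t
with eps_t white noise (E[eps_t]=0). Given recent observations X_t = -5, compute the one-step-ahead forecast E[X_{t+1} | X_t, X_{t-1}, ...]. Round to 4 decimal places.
E[X_{t+1} \mid \mathcal F_t] = 1.7100

For an AR(p) model X_t = c + sum_i phi_i X_{t-i} + eps_t, the
one-step-ahead conditional mean is
  E[X_{t+1} | X_t, ...] = c + sum_i phi_i X_{t+1-i}.
Substitute known values:
  E[X_{t+1} | ...] = (-0.342) * (-5)
                   = 1.7100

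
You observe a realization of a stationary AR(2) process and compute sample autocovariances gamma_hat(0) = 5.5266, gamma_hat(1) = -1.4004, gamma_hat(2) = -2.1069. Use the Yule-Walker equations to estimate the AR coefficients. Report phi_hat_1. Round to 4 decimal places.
\hat\phi_{1} = -0.3740

The Yule-Walker equations for an AR(p) process read, in matrix form,
  Gamma_p phi = r_p,   with   (Gamma_p)_{ij} = gamma(|i - j|),
                       (r_p)_i = gamma(i),   i,j = 1..p.
Substitute the sample gammas (Toeplitz matrix and right-hand side of size 2):
  Gamma_p = [[5.5266, -1.4004], [-1.4004, 5.5266]]
  r_p     = [-1.4004, -2.1069]
Written out:
  5.5266 phi_1 - 1.4004 phi_2 = -1.4004
  -1.4004 phi_1 + 5.5266 phi_2 = -2.1069
Solve by Cramer's rule:
  det = gamma(0)^2 - gamma(1)^2 = (5.5266)^2 - (-1.4004)^2 = 30.54330756 - 1.96112016 = 28.5821874
  phi_hat_1 = [gamma(1) gamma(0) - gamma(1) gamma(2)] / det = [(-1.4004)(5.5266) - (-1.4004)(-2.1069)] / 28.5821874 = -10.6899534 / 28.5821874 = -0.374
  phi_hat_2 = [gamma(0) gamma(2) - gamma(1)^2] / det = [(5.5266)(-2.1069) - (-1.4004)^2] / 28.5821874 = -13.6051137 / 28.5821874 = -0.476
So phi_hat = [-0.3740, -0.4760].
Therefore phi_hat_1 = -0.3740.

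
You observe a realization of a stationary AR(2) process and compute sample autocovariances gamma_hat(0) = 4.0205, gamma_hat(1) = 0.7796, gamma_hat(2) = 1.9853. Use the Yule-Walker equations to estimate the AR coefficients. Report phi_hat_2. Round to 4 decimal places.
\hat\phi_{2} = 0.4740

The Yule-Walker equations for an AR(p) process read, in matrix form,
  Gamma_p phi = r_p,   with   (Gamma_p)_{ij} = gamma(|i - j|),
                       (r_p)_i = gamma(i),   i,j = 1..p.
Substitute the sample gammas (Toeplitz matrix and right-hand side of size 2):
  Gamma_p = [[4.0205, 0.7796], [0.7796, 4.0205]]
  r_p     = [0.7796, 1.9853]
Written out:
  4.0205 phi_1 + 0.7796 phi_2 = 0.7796
  0.7796 phi_1 + 4.0205 phi_2 = 1.9853
Solve by Cramer's rule:
  det = gamma(0)^2 - gamma(1)^2 = (4.0205)^2 - (0.7796)^2 = 16.16442025 - 0.60777616 = 15.55664409
  phi_hat_1 = [gamma(1) gamma(0) - gamma(1) gamma(2)] / det = [(0.7796)(4.0205) - (0.7796)(1.9853)] / 15.55664409 = 1.58664192 / 15.55664409 = 0.102
  phi_hat_2 = [gamma(0) gamma(2) - gamma(1)^2] / det = [(4.0205)(1.9853) - (0.7796)^2] / 15.55664409 = 7.37412249 / 15.55664409 = 0.474
So phi_hat = [0.1020, 0.4740].
Therefore phi_hat_2 = 0.4740.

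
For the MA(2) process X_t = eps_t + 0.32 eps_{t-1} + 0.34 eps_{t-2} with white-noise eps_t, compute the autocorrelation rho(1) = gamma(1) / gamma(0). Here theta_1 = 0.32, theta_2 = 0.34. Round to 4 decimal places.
\rho(1) = 0.3521

For an MA(q) process with theta_0 = 1, the autocovariance is
  gamma(k) = sigma^2 * sum_{i=0..q-k} theta_i * theta_{i+k},
and rho(k) = gamma(k) / gamma(0). Sigma^2 cancels.
  numerator   = (1)*(0.32) + (0.32)*(0.34) = 0.4288.
  denominator = (1)^2 + (0.32)^2 + (0.34)^2 = 1.218.
  rho(1) = 0.4288 / 1.218 = 0.3521.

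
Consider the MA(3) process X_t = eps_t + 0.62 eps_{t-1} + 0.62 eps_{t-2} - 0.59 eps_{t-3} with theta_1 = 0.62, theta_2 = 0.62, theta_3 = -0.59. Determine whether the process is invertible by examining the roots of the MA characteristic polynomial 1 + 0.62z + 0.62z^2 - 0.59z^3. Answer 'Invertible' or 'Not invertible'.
\text{Not invertible}

The MA(q) characteristic polynomial is P(z) = 1 + 0.62z + 0.62z^2 - 0.59z^3.
Invertibility requires all roots to lie outside the unit circle, i.e. |z| > 1 for every root.
Degree 3: look for a simple real root z0 first, then factor out (1 - z/z0) and solve the remaining quadratic.
Testing z0 = 2: P(2) = 1 + (0.62)(2) + (0.62)(2)^2 + (-0.59)(2)^3
  = 1 + (1.24) + (2.48) + (-4.72) = 0.  So z_0 = 2 is a root, |z_0| = 2.
Divide out the factor (1 - 0.5 z) = (1 - z/z0) (since 1/z0 = 0.5):
  P(z) = (1 - 0.5 z)(1 + (1.12) z + (1.18) z^2)
  [check: z-coef 1.12 - (0.5) = 0.62; z^2-coef 1.18 - (0.5)(1.12) = 0.62; z^3-coef -(0.5)(1.18) = -0.59.]
Remaining roots from the quadratic factor 1 + (1.12) z + (1.18) z^2:
  Set 1 + (1.12) z + (1.18) z^2 = 0, i.e. a z^2 + b z + c = 0 with a = 1.18, b = 1.12, c = 1.
  Discriminant D = b^2 - 4ac = (1.12)^2 - 4*(1.18)*1 = 1.2544 - (4.72) = -3.4656.
  D < 0, so the roots are the complex-conjugate pair z = (-b +/- i sqrt(-D)) / (2a) = -0.4746 +/- 0.7888i.
  For a conjugate pair |z|^2 = z * conj(z) = (product of roots) = c/a = 1/(1.18) = 0.847458, so |z| = sqrt(0.847458) = 0.9206 for both roots.
Moduli of all roots: 2.0000, 0.9206, 0.9206.
All moduli strictly greater than 1? No.
Verdict: Not invertible.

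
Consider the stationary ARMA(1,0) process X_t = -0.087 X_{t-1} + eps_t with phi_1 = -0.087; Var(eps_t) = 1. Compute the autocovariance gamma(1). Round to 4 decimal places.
\gamma(1) = -0.0877

Multiply the model equation by X_{t-k} and take expectations. With theta_0 = psi_0 = 1 and psi_j the MA(infinity) weights, this gives
  gamma(k) - sum_i phi_i gamma(k-i) = c_k,
  c_k = sigma^2 * sum_{j=k..q} theta_j psi_{j-k}   (c_k = 0 for k > q),
using gamma(-m) = gamma(m).
Pure AR (q = 0): c_0 = sigma^2 = 1, c_k = 0 for k >= 1.
Equations for k = 0 and k = 1 (AR order 1):
  gamma(0) = phi_1 gamma(1) + c_0
  gamma(1) = phi_1 gamma(0) + c_1
Substituting the second into the first: gamma(0) (1 - phi_1^2) = c_0 + phi_1 c_1, so
  gamma(0) = c_0 / (1 - phi_1^2) = 1 / (1 - (-0.087)^2) = 1 / 0.992431 = 1.007627.
  gamma(1) = phi_1 gamma(0) = (-0.087)(1.007627) = -0.087664.
Therefore gamma(1) = -0.0877 (to 4 decimal places).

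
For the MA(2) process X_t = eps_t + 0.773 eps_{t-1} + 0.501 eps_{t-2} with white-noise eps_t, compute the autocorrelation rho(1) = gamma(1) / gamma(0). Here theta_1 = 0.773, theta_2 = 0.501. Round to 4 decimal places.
\rho(1) = 0.6277

For an MA(q) process with theta_0 = 1, the autocovariance is
  gamma(k) = sigma^2 * sum_{i=0..q-k} theta_i * theta_{i+k},
and rho(k) = gamma(k) / gamma(0). Sigma^2 cancels.
  numerator   = (1)*(0.773) + (0.773)*(0.501) = 1.160273.
  denominator = (1)^2 + (0.773)^2 + (0.501)^2 = 1.84853.
  rho(1) = 1.160273 / 1.84853 = 0.6277.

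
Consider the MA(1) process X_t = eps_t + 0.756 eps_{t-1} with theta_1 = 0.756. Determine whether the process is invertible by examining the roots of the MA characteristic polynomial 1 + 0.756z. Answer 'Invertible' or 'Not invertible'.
\text{Invertible}

The MA(q) characteristic polynomial is P(z) = 1 + 0.756z.
Invertibility requires all roots to lie outside the unit circle, i.e. |z| > 1 for every root.
This is linear in z: 1 + (0.756) z = 0  =>  z = -1/(0.756) = -1.322751,  |z| = 1.322751.
Moduli of all roots: 1.3228.
All moduli strictly greater than 1? Yes.
Verdict: Invertible.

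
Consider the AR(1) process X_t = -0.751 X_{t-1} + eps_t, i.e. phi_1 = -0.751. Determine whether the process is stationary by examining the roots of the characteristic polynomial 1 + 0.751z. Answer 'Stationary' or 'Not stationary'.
\text{Stationary}

The AR(p) characteristic polynomial is P(z) = 1 + 0.751z.
Stationarity requires all roots to lie outside the unit circle, i.e. |z| > 1 for every root.
This is linear in z: 1 + (0.751) z = 0  =>  z = -1/(0.751) = -1.331558,  |z| = 1.331558.
Moduli of all roots: 1.3316.
All moduli strictly greater than 1? Yes.
Verdict: Stationary.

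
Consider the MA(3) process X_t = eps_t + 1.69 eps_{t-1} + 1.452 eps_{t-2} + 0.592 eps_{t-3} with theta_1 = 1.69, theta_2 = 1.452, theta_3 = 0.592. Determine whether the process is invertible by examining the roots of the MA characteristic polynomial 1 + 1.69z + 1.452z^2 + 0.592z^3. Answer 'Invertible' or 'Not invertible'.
\text{Invertible}

The MA(q) characteristic polynomial is P(z) = 1 + 1.69z + 1.452z^2 + 0.592z^3.
Invertibility requires all roots to lie outside the unit circle, i.e. |z| > 1 for every root.
Degree 3: look for a simple real root z0 first, then factor out (1 - z/z0) and solve the remaining quadratic.
Testing z0 = -1.25: P(-1.25) = 1 + (1.69)(-1.25) + (1.452)(-1.25)^2 + (0.592)(-1.25)^3
  = 1 + (-2.1125) + (2.26875) + (-1.15625) = 0.  So z_0 = -1.25 is a root, |z_0| = 1.25.
Divide out the factor (1 + 0.8 z) = (1 - z/z0) (since 1/z0 = -0.8):
  P(z) = (1 + 0.8 z)(1 + (0.89) z + (0.74) z^2)
  [check: z-coef 0.89 - (-0.8) = 1.69; z^2-coef 0.74 - (-0.8)(0.89) = 1.452; z^3-coef -(-0.8)(0.74) = 0.592.]
Remaining roots from the quadratic factor 1 + (0.89) z + (0.74) z^2:
  Set 1 + (0.89) z + (0.74) z^2 = 0, i.e. a z^2 + b z + c = 0 with a = 0.74, b = 0.89, c = 1.
  Discriminant D = b^2 - 4ac = (0.89)^2 - 4*(0.74)*1 = 0.7921 - (2.96) = -2.1679.
  D < 0, so the roots are the complex-conjugate pair z = (-b +/- i sqrt(-D)) / (2a) = -0.6014 +/- 0.9949i.
  For a conjugate pair |z|^2 = z * conj(z) = (product of roots) = c/a = 1/(0.74) = 1.351351, so |z| = sqrt(1.351351) = 1.1625 for both roots.
Moduli of all roots: 1.2500, 1.1625, 1.1625.
All moduli strictly greater than 1? Yes.
Verdict: Invertible.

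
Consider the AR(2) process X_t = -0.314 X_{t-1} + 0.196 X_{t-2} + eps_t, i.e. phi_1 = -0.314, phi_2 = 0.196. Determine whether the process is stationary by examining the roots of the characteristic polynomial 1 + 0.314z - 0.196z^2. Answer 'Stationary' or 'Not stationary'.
\text{Stationary}

The AR(p) characteristic polynomial is P(z) = 1 + 0.314z - 0.196z^2.
Stationarity requires all roots to lie outside the unit circle, i.e. |z| > 1 for every root.
Set 1 + (0.314) z + (-0.196) z^2 = 0, i.e. a z^2 + b z + c = 0 with a = -0.196, b = 0.314, c = 1.
Discriminant D = b^2 - 4ac = (0.314)^2 - 4*(-0.196)*1 = 0.098596 - (-0.784) = 0.882596.
D >= 0, so the roots are real: z = (-b +/- sqrt(D)) / (2a) = (-0.314 +/- 0.939466) / (-0.392).
  z_1 = (-0.314 + 0.939466) / (-0.392) = -1.5956,   |z_1| = 1.5956.
  z_2 = (-0.314 - 0.939466) / (-0.392) = 3.1976,   |z_2| = 3.1976.
Moduli of all roots: 1.5956, 3.1976.
All moduli strictly greater than 1? Yes.
Verdict: Stationary.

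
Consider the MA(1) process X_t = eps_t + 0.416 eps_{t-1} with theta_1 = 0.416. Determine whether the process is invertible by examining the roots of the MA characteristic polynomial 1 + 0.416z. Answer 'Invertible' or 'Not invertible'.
\text{Invertible}

The MA(q) characteristic polynomial is P(z) = 1 + 0.416z.
Invertibility requires all roots to lie outside the unit circle, i.e. |z| > 1 for every root.
This is linear in z: 1 + (0.416) z = 0  =>  z = -1/(0.416) = -2.403846,  |z| = 2.403846.
Moduli of all roots: 2.4038.
All moduli strictly greater than 1? Yes.
Verdict: Invertible.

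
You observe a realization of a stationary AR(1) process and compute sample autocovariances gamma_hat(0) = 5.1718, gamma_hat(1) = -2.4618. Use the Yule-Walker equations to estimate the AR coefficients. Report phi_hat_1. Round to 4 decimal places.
\hat\phi_{1} = -0.4760

The Yule-Walker equations for an AR(p) process read, in matrix form,
  Gamma_p phi = r_p,   with   (Gamma_p)_{ij} = gamma(|i - j|),
                       (r_p)_i = gamma(i),   i,j = 1..p.
Substitute the sample gammas (Toeplitz matrix and right-hand side of size 1):
  Gamma_p = [[5.1718]]
  r_p     = [-2.4618]
With p = 1 this is the single equation gamma(0) phi_1 = gamma(1):
  phi_hat_1 = gamma(1) / gamma(0) = -2.4618 / 5.1718 = -0.4760.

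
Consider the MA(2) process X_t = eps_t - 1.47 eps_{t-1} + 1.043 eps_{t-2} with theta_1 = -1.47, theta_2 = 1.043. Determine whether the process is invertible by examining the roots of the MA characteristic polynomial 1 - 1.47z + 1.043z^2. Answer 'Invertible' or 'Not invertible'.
\text{Not invertible}

The MA(q) characteristic polynomial is P(z) = 1 - 1.47z + 1.043z^2.
Invertibility requires all roots to lie outside the unit circle, i.e. |z| > 1 for every root.
Set 1 + (-1.47) z + (1.043) z^2 = 0, i.e. a z^2 + b z + c = 0 with a = 1.043, b = -1.47, c = 1.
Discriminant D = b^2 - 4ac = (-1.47)^2 - 4*(1.043)*1 = 2.1609 - (4.172) = -2.0111.
D < 0, so the roots are the complex-conjugate pair z = (-b +/- i sqrt(-D)) / (2a) = 0.7047 +/- 0.6798i.
For a conjugate pair |z|^2 = z * conj(z) = (product of roots) = c/a = 1/(1.043) = 0.958773, so |z| = sqrt(0.958773) = 0.9792 for both roots.
Moduli of all roots: 0.9792, 0.9792.
All moduli strictly greater than 1? No.
Verdict: Not invertible.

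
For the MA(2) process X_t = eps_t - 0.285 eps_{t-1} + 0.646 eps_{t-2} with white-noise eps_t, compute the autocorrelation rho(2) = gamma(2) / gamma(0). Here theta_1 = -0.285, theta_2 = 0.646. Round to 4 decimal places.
\rho(2) = 0.4311

For an MA(q) process with theta_0 = 1, the autocovariance is
  gamma(k) = sigma^2 * sum_{i=0..q-k} theta_i * theta_{i+k},
and rho(k) = gamma(k) / gamma(0). Sigma^2 cancels.
  numerator   = (1)*(0.646) = 0.646.
  denominator = (1)^2 + (-0.285)^2 + (0.646)^2 = 1.498541.
  rho(2) = 0.646 / 1.498541 = 0.4311.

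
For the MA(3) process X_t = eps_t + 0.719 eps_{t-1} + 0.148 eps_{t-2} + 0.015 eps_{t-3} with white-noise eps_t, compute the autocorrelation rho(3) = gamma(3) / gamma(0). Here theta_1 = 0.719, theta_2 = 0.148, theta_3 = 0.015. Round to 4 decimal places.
\rho(3) = 0.0097

For an MA(q) process with theta_0 = 1, the autocovariance is
  gamma(k) = sigma^2 * sum_{i=0..q-k} theta_i * theta_{i+k},
and rho(k) = gamma(k) / gamma(0). Sigma^2 cancels.
  numerator   = (1)*(0.015) = 0.015.
  denominator = (1)^2 + (0.719)^2 + (0.148)^2 + (0.015)^2 = 1.53909.
  rho(3) = 0.015 / 1.53909 = 0.0097.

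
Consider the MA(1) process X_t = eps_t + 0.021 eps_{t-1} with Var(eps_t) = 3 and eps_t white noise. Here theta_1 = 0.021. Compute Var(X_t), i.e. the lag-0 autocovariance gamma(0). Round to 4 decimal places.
\gamma(0) = 3.0013

For an MA(q) process X_t = eps_t + sum_i theta_i eps_{t-i} with
Var(eps_t) = sigma^2, the variance is
  gamma(0) = sigma^2 * (1 + sum_i theta_i^2).
  sum_i theta_i^2 = (0.021)^2 = 0.000441.
  gamma(0) = 3 * (1 + 0.000441) = 3 * 1.000441 = 3.001323, which rounds to 3.0013.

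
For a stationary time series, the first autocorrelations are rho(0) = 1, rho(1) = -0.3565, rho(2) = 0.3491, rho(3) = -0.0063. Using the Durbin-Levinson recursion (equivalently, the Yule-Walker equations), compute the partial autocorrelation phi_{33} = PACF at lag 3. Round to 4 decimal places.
\phi_{33} = 0.2170

The PACF at lag k is phi_{kk}, the last component of the solution
to the Yule-Walker system G_k phi = r_k where
  (G_k)_{ij} = rho(|i - j|), (r_k)_i = rho(i), i,j = 1..k.
Equivalently, Durbin-Levinson gives phi_{kk} iteratively:
  phi_{11} = rho(1)
  phi_{kk} = [rho(k) - sum_{j=1..k-1} phi_{k-1,j} rho(k-j)]
            / [1 - sum_{j=1..k-1} phi_{k-1,j} rho(j)],
  phi_{k,j} = phi_{k-1,j} - phi_{kk} phi_{k-1,k-j},  j = 1..k-1.
Step k = 1:
  phi_11 = rho(1) = -0.3565.
Step k = 2:
  phi_22 = [rho(2) - phi_11 rho(1)] / [1 - phi_11 rho(1)] = [0.3491 - (-0.3565)(-0.3565)] / [1 - (-0.3565)(-0.3565)]
         = 0.22200775 / 0.87290775 = 0.254331.
  Update: phi_21 = phi_11 - phi_22 phi_11 = -0.3565 - (0.254331)(-0.3565) = -0.265831.
Step k = 3:
  phi_33 = [rho(3) - phi_21 rho(2) - phi_22 rho(1)] / [1 - phi_21 rho(1) - phi_22 rho(2)]
    numerator   = -0.0063 - (-0.265831)(0.3491) - (0.254331)(-0.3565) = 0.17717067
    denominator = 1 - (-0.265831)(-0.3565) - (0.254331)(0.3491) = 0.81644423
  phi_33 = 0.17717067 / 0.81644423 = 0.217.
Therefore phi_{33} = 0.2170.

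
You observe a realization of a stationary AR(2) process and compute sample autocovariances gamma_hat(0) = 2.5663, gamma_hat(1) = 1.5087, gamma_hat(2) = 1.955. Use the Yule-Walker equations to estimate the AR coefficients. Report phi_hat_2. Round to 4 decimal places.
\hat\phi_{2} = 0.6360

The Yule-Walker equations for an AR(p) process read, in matrix form,
  Gamma_p phi = r_p,   with   (Gamma_p)_{ij} = gamma(|i - j|),
                       (r_p)_i = gamma(i),   i,j = 1..p.
Substitute the sample gammas (Toeplitz matrix and right-hand side of size 2):
  Gamma_p = [[2.5663, 1.5087], [1.5087, 2.5663]]
  r_p     = [1.5087, 1.955]
Written out:
  2.5663 phi_1 + 1.5087 phi_2 = 1.5087
  1.5087 phi_1 + 2.5663 phi_2 = 1.955
Solve by Cramer's rule:
  det = gamma(0)^2 - gamma(1)^2 = (2.5663)^2 - (1.5087)^2 = 6.58589569 - 2.27617569 = 4.30972
  phi_hat_1 = [gamma(1) gamma(0) - gamma(1) gamma(2)] / det = [(1.5087)(2.5663) - (1.5087)(1.955)] / 4.30972 = 0.92226831 / 4.30972 = 0.214
  phi_hat_2 = [gamma(0) gamma(2) - gamma(1)^2] / det = [(2.5663)(1.955) - (1.5087)^2] / 4.30972 = 2.74094081 / 4.30972 = 0.636
So phi_hat = [0.2140, 0.6360].
Therefore phi_hat_2 = 0.6360.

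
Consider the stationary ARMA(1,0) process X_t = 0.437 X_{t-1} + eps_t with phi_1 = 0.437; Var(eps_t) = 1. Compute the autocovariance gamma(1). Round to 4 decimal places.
\gamma(1) = 0.5402

Multiply the model equation by X_{t-k} and take expectations. With theta_0 = psi_0 = 1 and psi_j the MA(infinity) weights, this gives
  gamma(k) - sum_i phi_i gamma(k-i) = c_k,
  c_k = sigma^2 * sum_{j=k..q} theta_j psi_{j-k}   (c_k = 0 for k > q),
using gamma(-m) = gamma(m).
Pure AR (q = 0): c_0 = sigma^2 = 1, c_k = 0 for k >= 1.
Equations for k = 0 and k = 1 (AR order 1):
  gamma(0) = phi_1 gamma(1) + c_0
  gamma(1) = phi_1 gamma(0) + c_1
Substituting the second into the first: gamma(0) (1 - phi_1^2) = c_0 + phi_1 c_1, so
  gamma(0) = c_0 / (1 - phi_1^2) = 1 / (1 - (0.437)^2) = 1 / 0.809031 = 1.236047.
  gamma(1) = phi_1 gamma(0) = (0.437)(1.236047) = 0.540152.
Therefore gamma(1) = 0.5402 (to 4 decimal places).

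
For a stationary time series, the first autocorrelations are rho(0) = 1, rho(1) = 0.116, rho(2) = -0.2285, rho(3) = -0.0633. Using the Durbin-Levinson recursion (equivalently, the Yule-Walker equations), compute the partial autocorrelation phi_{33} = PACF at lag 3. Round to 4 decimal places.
\phi_{33} = -0.0020

The PACF at lag k is phi_{kk}, the last component of the solution
to the Yule-Walker system G_k phi = r_k where
  (G_k)_{ij} = rho(|i - j|), (r_k)_i = rho(i), i,j = 1..k.
Equivalently, Durbin-Levinson gives phi_{kk} iteratively:
  phi_{11} = rho(1)
  phi_{kk} = [rho(k) - sum_{j=1..k-1} phi_{k-1,j} rho(k-j)]
            / [1 - sum_{j=1..k-1} phi_{k-1,j} rho(j)],
  phi_{k,j} = phi_{k-1,j} - phi_{kk} phi_{k-1,k-j},  j = 1..k-1.
Step k = 1:
  phi_11 = rho(1) = 0.116.
Step k = 2:
  phi_22 = [rho(2) - phi_11 rho(1)] / [1 - phi_11 rho(1)] = [-0.2285 - (0.116)(0.116)] / [1 - (0.116)(0.116)]
         = -0.241956 / 0.986544 = -0.245256.
  Update: phi_21 = phi_11 - phi_22 phi_11 = 0.116 - (-0.245256)(0.116) = 0.14445.
Step k = 3:
  phi_33 = [rho(3) - phi_21 rho(2) - phi_22 rho(1)] / [1 - phi_21 rho(1) - phi_22 rho(2)]
    numerator   = -0.0633 - (0.14445)(-0.2285) - (-0.245256)(0.116) = -0.00184352
    denominator = 1 - (0.14445)(0.116) - (-0.245256)(-0.2285) = 0.9272028
  phi_33 = -0.00184352 / 0.9272028 = -0.002.
Therefore phi_{33} = -0.0020.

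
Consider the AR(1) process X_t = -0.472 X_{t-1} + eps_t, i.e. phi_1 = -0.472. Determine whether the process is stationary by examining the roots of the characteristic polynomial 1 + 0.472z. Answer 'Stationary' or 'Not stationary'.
\text{Stationary}

The AR(p) characteristic polynomial is P(z) = 1 + 0.472z.
Stationarity requires all roots to lie outside the unit circle, i.e. |z| > 1 for every root.
This is linear in z: 1 + (0.472) z = 0  =>  z = -1/(0.472) = -2.118644,  |z| = 2.118644.
Moduli of all roots: 2.1186.
All moduli strictly greater than 1? Yes.
Verdict: Stationary.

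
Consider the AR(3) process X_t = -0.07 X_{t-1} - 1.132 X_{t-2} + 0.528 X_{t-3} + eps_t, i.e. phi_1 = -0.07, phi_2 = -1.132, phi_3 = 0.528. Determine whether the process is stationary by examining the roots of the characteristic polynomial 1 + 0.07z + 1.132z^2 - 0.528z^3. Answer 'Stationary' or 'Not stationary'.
\text{Not stationary}

The AR(p) characteristic polynomial is P(z) = 1 + 0.07z + 1.132z^2 - 0.528z^3.
Stationarity requires all roots to lie outside the unit circle, i.e. |z| > 1 for every root.
Degree 3: look for a simple real root z0 first, then factor out (1 - z/z0) and solve the remaining quadratic.
Testing z0 = 2.5: P(2.5) = 1 + (0.07)(2.5) + (1.132)(2.5)^2 + (-0.528)(2.5)^3
  = 1 + (0.175) + (7.075) + (-8.25) = 0.  So z_0 = 2.5 is a root, |z_0| = 2.5.
Divide out the factor (1 - 0.4 z) = (1 - z/z0) (since 1/z0 = 0.4):
  P(z) = (1 - 0.4 z)(1 + (0.47) z + (1.32) z^2)
  [check: z-coef 0.47 - (0.4) = 0.07; z^2-coef 1.32 - (0.4)(0.47) = 1.132; z^3-coef -(0.4)(1.32) = -0.528.]
Remaining roots from the quadratic factor 1 + (0.47) z + (1.32) z^2:
  Set 1 + (0.47) z + (1.32) z^2 = 0, i.e. a z^2 + b z + c = 0 with a = 1.32, b = 0.47, c = 1.
  Discriminant D = b^2 - 4ac = (0.47)^2 - 4*(1.32)*1 = 0.2209 - (5.28) = -5.0591.
  D < 0, so the roots are the complex-conjugate pair z = (-b +/- i sqrt(-D)) / (2a) = -0.178 +/- 0.852i.
  For a conjugate pair |z|^2 = z * conj(z) = (product of roots) = c/a = 1/(1.32) = 0.757576, so |z| = sqrt(0.757576) = 0.8704 for both roots.
Moduli of all roots: 2.5000, 0.8704, 0.8704.
All moduli strictly greater than 1? No.
Verdict: Not stationary.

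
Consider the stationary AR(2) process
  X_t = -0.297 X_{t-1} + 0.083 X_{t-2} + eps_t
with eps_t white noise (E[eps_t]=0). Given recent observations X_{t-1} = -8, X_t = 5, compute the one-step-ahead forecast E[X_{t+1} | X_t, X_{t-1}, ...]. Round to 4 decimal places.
E[X_{t+1} \mid \mathcal F_t] = -2.1490

For an AR(p) model X_t = c + sum_i phi_i X_{t-i} + eps_t, the
one-step-ahead conditional mean is
  E[X_{t+1} | X_t, ...] = c + sum_i phi_i X_{t+1-i}.
Substitute known values:
  E[X_{t+1} | ...] = (-0.297) * (5) + (0.083) * (-8)
                   = -2.1490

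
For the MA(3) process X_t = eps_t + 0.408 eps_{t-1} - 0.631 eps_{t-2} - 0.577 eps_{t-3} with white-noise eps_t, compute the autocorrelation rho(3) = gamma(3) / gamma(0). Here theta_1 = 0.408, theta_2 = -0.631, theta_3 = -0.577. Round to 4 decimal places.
\rho(3) = -0.3041

For an MA(q) process with theta_0 = 1, the autocovariance is
  gamma(k) = sigma^2 * sum_{i=0..q-k} theta_i * theta_{i+k},
and rho(k) = gamma(k) / gamma(0). Sigma^2 cancels.
  numerator   = (1)*(-0.577) = -0.577.
  denominator = (1)^2 + (0.408)^2 + (-0.631)^2 + (-0.577)^2 = 1.897554.
  rho(3) = -0.577 / 1.897554 = -0.3041.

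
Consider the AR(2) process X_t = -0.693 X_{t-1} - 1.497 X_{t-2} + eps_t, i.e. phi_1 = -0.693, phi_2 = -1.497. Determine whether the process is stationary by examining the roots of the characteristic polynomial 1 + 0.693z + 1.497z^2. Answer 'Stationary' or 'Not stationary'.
\text{Not stationary}

The AR(p) characteristic polynomial is P(z) = 1 + 0.693z + 1.497z^2.
Stationarity requires all roots to lie outside the unit circle, i.e. |z| > 1 for every root.
Set 1 + (0.693) z + (1.497) z^2 = 0, i.e. a z^2 + b z + c = 0 with a = 1.497, b = 0.693, c = 1.
Discriminant D = b^2 - 4ac = (0.693)^2 - 4*(1.497)*1 = 0.480249 - (5.988) = -5.507751.
D < 0, so the roots are the complex-conjugate pair z = (-b +/- i sqrt(-D)) / (2a) = -0.2315 +/- 0.7839i.
For a conjugate pair |z|^2 = z * conj(z) = (product of roots) = c/a = 1/(1.497) = 0.668003, so |z| = sqrt(0.668003) = 0.8173 for both roots.
Moduli of all roots: 0.8173, 0.8173.
All moduli strictly greater than 1? No.
Verdict: Not stationary.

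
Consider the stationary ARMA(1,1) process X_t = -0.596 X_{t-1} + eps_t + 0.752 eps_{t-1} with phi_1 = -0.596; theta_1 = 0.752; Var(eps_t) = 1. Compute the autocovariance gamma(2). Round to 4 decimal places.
\gamma(2) = -0.0796

Multiply the model equation by X_{t-k} and take expectations. With theta_0 = psi_0 = 1 and psi_j the MA(infinity) weights, this gives
  gamma(k) - sum_i phi_i gamma(k-i) = c_k,
  c_k = sigma^2 * sum_{j=k..q} theta_j psi_{j-k}   (c_k = 0 for k > q),
using gamma(-m) = gamma(m).
psi-weights needed (psi_j = theta_j + sum_i phi_i psi_{j-i}):
  psi_1 = theta_1 + phi_1 = 0.752 + (-0.596) = 0.156
Right-hand sides:
  c_0 = sigma^2 (1 + theta_1 psi_1) = 1 * (1 + (0.752)(0.156)) = 1 * 1.117312 = 1.117312
  c_1 = sigma^2 theta_1 = 1 * (0.752) = 0.752
  c_2 = 0
Equations for k = 0 and k = 1 (AR order 1):
  gamma(0) = phi_1 gamma(1) + c_0
  gamma(1) = phi_1 gamma(0) + c_1
Substituting the second into the first: gamma(0) (1 - phi_1^2) = c_0 + phi_1 c_1, so
  gamma(0) = (c_0 + phi_1 c_1) / (1 - phi_1^2) = (1.117312 + (-0.596)(0.752)) / (1 - (-0.596)^2) = 0.66912 / 0.644784 = 1.037743.
  gamma(1) = phi_1 gamma(0) + c_1 = (-0.596)(1.037743) + (0.752) = 0.133505.
For k = 2 (> q): gamma(2) = phi_1 gamma(1) = (-0.596)(0.133505) = -0.079569.
Therefore gamma(2) = -0.0796 (to 4 decimal places).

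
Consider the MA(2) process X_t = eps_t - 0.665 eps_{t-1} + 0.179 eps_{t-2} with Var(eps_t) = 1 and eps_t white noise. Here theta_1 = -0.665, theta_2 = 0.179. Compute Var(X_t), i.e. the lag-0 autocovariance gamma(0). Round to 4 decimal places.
\gamma(0) = 1.4743

For an MA(q) process X_t = eps_t + sum_i theta_i eps_{t-i} with
Var(eps_t) = sigma^2, the variance is
  gamma(0) = sigma^2 * (1 + sum_i theta_i^2).
  sum_i theta_i^2 = (-0.665)^2 + (0.179)^2 = 0.442225 + 0.032041 = 0.474266.
  gamma(0) = 1 * (1 + 0.474266) = 1 * 1.474266 = 1.474266, which rounds to 1.4743.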